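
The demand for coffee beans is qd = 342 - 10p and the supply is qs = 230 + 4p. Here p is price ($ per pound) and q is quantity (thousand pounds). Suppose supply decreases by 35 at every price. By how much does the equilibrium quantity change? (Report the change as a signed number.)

Δq = -25

At equilibrium qd = qs, so 342 - 10p = 230 + 4p; collecting terms, 112 = 14p and p* = 8.
Substitute back: q* = 342 - 10(8) = 262.
After the shift, supply is qs = 195 + 4p.
The new intersection has 147 = 14p, i.e. p = 10.5, q = 237.
Δq = 237 - 262 = -25.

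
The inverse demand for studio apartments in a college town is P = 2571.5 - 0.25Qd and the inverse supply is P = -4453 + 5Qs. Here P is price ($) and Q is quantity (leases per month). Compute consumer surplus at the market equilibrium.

Consumer surplus = 223780.5

Rewriting in direct form: Qd = 10286 - 4P and Qs = 890.6 + 0.2P.
At equilibrium Qd = Qs, so 10286 - 4P = 890.6 + 0.2P; collecting terms, 9395.4 = 4.2P and P* = 2237.
Plugging P* into demand: Q* = 10286 - 4(2237) = 1338.
Demand choke price (Qd = 0): P = 10286/4 = 2571.5. Consumer surplus = ½ × (2571.5 - 2237) × 1338 = 223780.5.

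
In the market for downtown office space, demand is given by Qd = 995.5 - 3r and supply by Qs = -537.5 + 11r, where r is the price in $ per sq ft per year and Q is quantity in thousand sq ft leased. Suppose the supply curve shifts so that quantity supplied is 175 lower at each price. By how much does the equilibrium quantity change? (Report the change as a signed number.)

The market clears where 995.5 - 3r = -537.5 + 11r. Rearranging, 14r = 1533, hence r* = 109.5.
Then Q* = 995.5 - 3(109.5) = 667.
After the shift, supply is Qs = -712.5 + 11r.
Re-solving, 14r = 1708 gives r = 122 and Q = 629.5.
ΔQ = 629.5 - 667 = -37.5.

ΔQ = -37.5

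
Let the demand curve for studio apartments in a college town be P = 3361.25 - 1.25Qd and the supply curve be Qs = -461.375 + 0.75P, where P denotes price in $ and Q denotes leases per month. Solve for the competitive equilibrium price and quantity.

Inverting to quantity form: Qd = 2689 - 0.8P.
The market clears where 2689 - 0.8P = -461.375 + 0.75P. Rearranging, 1.55P = 3150.375, hence P* = 2032.5.
Then Q* = 2689 - 0.8(2032.5) = 1063.

P* = 2032.5, Q* = 1063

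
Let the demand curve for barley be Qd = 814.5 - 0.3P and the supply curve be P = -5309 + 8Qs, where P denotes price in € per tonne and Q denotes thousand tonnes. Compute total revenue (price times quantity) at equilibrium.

Total revenue = 251340

Inverting to quantity form: Qs = 663.625 + 0.125P.
Equating demand and supply, 814.5 - 0.3P = 663.625 + 0.125P gives 0.425P = 150.875, so P* = 355.
Plugging P* into demand: Q* = 814.5 - 0.3(355) = 708.
Total revenue = P* × Q* = 355 × 708 = 251340.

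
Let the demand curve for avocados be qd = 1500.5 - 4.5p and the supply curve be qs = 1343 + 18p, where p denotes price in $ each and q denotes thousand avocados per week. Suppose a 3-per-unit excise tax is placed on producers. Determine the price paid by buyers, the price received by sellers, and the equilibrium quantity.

Producers keep p_s = p_b - 3 per unit, so supply in terms of the buyer price is qs = 1289 + 18p_b.
Set qd = qs: 1500.5 - 4.5p_b = 1289 + 18p_b, so 211.5 = 22.5p_b and p_b = 9.4.
Then p_s = 9.4 - 3 = 6.4 and q = 1500.5 - 4.5(9.4) = 1458.2.

p_b = 9.4, p_s = 6.4, q = 1458.2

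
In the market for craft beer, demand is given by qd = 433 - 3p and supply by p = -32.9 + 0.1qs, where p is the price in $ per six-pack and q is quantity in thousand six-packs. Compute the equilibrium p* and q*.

In direct form, qs = 329 + 10p.
At equilibrium qd = qs, so 433 - 3p = 329 + 10p; collecting terms, 104 = 13p and p* = 8.
Substitute back: q* = 433 - 3(8) = 409.

p* = 8, q* = 409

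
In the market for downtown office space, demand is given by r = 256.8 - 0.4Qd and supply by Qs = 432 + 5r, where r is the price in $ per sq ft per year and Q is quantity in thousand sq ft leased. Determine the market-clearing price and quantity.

r* = 28, Q* = 572

In direct form, Qd = 642 - 2.5r.
Set Qd = Qs: 642 - 2.5r = 432 + 5r, so 210 = 7.5r and r* = 28.
From the demand curve, Q* = 642 - 2.5(28) = 572.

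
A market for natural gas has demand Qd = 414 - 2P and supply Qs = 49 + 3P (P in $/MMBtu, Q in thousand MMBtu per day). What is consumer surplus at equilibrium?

Consumer surplus = 17956

Set Qd = Qs: 414 - 2P = 49 + 3P, so 365 = 5P and P* = 73.
Then Q* = 414 - 2(73) = 268.
Demand choke price (Qd = 0): P = 414/2 = 207. Consumer surplus = ½ × (207 - 73) × 268 = 17956.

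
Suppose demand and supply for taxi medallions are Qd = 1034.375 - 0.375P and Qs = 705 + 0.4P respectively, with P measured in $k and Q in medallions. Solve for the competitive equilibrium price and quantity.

Equating demand and supply, 1034.375 - 0.375P = 705 + 0.4P gives 0.775P = 329.375, so P* = 425.
From the demand curve, Q* = 1034.375 - 0.375(425) = 875.

P* = 425, Q* = 875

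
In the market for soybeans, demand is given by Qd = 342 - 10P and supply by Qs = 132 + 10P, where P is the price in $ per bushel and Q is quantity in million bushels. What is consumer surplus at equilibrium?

At equilibrium Qd = Qs, so 342 - 10P = 132 + 10P; collecting terms, 210 = 20P and P* = 10.5.
Then Q* = 342 - 10(10.5) = 237.
Demand choke price (Qd = 0): P = 342/10 = 34.2. Consumer surplus = ½ × (34.2 - 10.5) × 237 = 2808.45.

Consumer surplus = 2808.45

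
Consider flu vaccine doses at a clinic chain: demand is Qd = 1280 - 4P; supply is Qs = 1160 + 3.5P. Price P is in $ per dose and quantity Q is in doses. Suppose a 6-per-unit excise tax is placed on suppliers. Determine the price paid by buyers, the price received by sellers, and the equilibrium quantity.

P_b = 18.8, P_s = 12.8, Q = 1204.8

The tax drives a wedge P_b - P_s = 6. Substituting P_s = P_b - 6 into supply: Qs = 1139 + 3.5P_b.
Market clearing requires 1280 - 4P_b = 1139 + 3.5P_b; hence 141 = 7.5P_b and P_b = 18.8.
So P_s = 12.8 and the quantity traded is Q = 1280 - 4(18.8) = 1204.8.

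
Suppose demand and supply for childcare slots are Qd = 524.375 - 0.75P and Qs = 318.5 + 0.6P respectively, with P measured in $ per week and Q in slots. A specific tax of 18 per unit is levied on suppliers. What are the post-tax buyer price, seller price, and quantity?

With a tax of 18 on suppliers, they supply based on the net price P_s = P_b - 18, so Qs = 307.7 + 0.6P_b.
Set Qd = Qs: 524.375 - 0.75P_b = 307.7 + 0.6P_b, so 216.675 = 1.35P_b and P_b = 160.5.
So P_s = 142.5 and the quantity traded is Q = 524.375 - 0.75(160.5) = 404.

P_b = 160.5, P_s = 142.5, Q = 404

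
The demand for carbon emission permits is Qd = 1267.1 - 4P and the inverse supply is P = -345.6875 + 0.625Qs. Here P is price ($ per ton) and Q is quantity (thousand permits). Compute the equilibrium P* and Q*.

P* = 127.5, Q* = 757.1

In direct form, Qs = 553.1 + 1.6P.
At equilibrium Qd = Qs, so 1267.1 - 4P = 553.1 + 1.6P; collecting terms, 714 = 5.6P and P* = 127.5.
Plugging P* into demand: Q* = 1267.1 - 4(127.5) = 757.1.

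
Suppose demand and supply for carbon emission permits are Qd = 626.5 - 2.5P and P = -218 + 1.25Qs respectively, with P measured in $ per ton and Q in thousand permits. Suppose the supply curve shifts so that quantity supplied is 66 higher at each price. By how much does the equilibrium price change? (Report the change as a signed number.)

Rewriting in direct form: Qs = 174.4 + 0.8P.
Set Qd = Qs: 626.5 - 2.5P = 174.4 + 0.8P, so 452.1 = 3.3P and P* = 137.
Substitute back: Q* = 626.5 - 2.5(137) = 284.
After the shift, supply is Qs = 240.4 + 0.8P.
The new intersection has 386.1 = 3.3P, i.e. P = 117, Q = 334.
ΔP = 117 - 137 = -20.

ΔP = -20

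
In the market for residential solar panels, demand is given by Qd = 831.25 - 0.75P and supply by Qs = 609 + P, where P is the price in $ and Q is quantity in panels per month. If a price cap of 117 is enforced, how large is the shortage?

Shortage = 17.5

Evaluating both curves at the ceiling price 117 gives Qd = 743.5, Qs = 726.
Shortage = Qd - Qs = 743.5 - 726 = 17.5.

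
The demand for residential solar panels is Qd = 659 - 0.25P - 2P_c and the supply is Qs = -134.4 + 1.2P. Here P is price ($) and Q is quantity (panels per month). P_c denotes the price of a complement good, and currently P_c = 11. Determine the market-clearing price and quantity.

With P_c = 11, demand is Qd = 637 - 0.25P.
Equating demand and supply, 637 - 0.25P = -134.4 + 1.2P gives 1.45P = 771.4, so P* = 532.
Then Q* = 637 - 0.25(532) = 504.

P* = 532, Q* = 504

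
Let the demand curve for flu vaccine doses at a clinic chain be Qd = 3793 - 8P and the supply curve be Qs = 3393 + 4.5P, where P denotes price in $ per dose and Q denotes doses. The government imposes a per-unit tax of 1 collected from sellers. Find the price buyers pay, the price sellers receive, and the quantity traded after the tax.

P_b = 32.36, P_s = 31.36, Q = 3534.12

Sellers keep P_s = P_b - 1 per unit, so supply in terms of the buyer price is Qs = 3388.5 + 4.5P_b.
Set Qd = Qs: 3793 - 8P_b = 3388.5 + 4.5P_b, so 404.5 = 12.5P_b and P_b = 32.36.
Then P_s = 32.36 - 1 = 31.36 and Q = 3793 - 8(32.36) = 3534.12.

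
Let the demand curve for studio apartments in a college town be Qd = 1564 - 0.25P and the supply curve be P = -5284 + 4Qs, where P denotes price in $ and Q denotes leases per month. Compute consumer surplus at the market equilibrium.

Consumer surplus = 4161612.5

Inverting to quantity form: Qs = 1321 + 0.25P.
Set Qd = Qs: 1564 - 0.25P = 1321 + 0.25P, so 243 = 0.5P and P* = 486.
Then Q* = 1564 - 0.25(486) = 1442.5.
Demand choke price (Qd = 0): P = 1564/0.25 = 6256. Consumer surplus = ½ × (6256 - 486) × 1442.5 = 4161612.5.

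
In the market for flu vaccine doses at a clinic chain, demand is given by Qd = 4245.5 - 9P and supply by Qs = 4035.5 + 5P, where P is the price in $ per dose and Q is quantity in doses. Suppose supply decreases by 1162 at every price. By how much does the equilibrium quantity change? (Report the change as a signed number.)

At equilibrium Qd = Qs, so 4245.5 - 9P = 4035.5 + 5P; collecting terms, 210 = 14P and P* = 15.
Plugging P* into demand: Q* = 4245.5 - 9(15) = 4110.5.
After the shift, supply is Qs = 2873.5 + 5P.
Re-solving, 14P = 1372 gives P = 98 and Q = 3363.5.
ΔQ = 3363.5 - 4110.5 = -747.

ΔQ = -747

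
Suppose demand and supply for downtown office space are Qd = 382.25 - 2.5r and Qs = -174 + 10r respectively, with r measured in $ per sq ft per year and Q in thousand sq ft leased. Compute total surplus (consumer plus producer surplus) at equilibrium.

Total surplus = 18360.25

The market clears where 382.25 - 2.5r = -174 + 10r. Rearranging, 12.5r = 556.25, hence r* = 44.5.
From the demand curve, Q* = 382.25 - 2.5(44.5) = 271.
Demand choke price = 152.9; supply choke price = 17.4. CS = ½(152.9 - 44.5)(271) = 14688.2; PS = ½(44.5 - 17.4)(271) = 3672.05. Total surplus = 18360.25.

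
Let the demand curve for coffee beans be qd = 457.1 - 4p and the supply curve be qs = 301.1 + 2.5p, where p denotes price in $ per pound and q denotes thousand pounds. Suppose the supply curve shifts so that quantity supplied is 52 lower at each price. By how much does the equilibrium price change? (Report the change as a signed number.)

Δp = 8

Set qd = qs: 457.1 - 4p = 301.1 + 2.5p, so 156 = 6.5p and p* = 24.
Then q* = 457.1 - 4(24) = 361.1.
After the shift, supply is qs = 249.1 + 2.5p.
The new intersection has 208 = 6.5p, i.e. p = 32, q = 329.1.
Δp = 32 - 24 = 8.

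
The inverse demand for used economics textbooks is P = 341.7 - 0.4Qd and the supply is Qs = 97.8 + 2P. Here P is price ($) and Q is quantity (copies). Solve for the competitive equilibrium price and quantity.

Inverting to quantity form: Qd = 854.25 - 2.5P.
The market clears where 854.25 - 2.5P = 97.8 + 2P. Rearranging, 4.5P = 756.45, hence P* = 168.1.
From the demand curve, Q* = 854.25 - 2.5(168.1) = 434.

P* = 168.1, Q* = 434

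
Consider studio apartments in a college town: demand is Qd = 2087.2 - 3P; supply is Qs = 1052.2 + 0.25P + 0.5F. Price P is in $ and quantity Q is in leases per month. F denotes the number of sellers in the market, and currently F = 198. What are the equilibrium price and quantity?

With F = 198, supply is Qs = 1151.2 + 0.25P.
At equilibrium Qd = Qs, so 2087.2 - 3P = 1151.2 + 0.25P; collecting terms, 936 = 3.25P and P* = 288.
Substitute back: Q* = 2087.2 - 3(288) = 1223.2.

P* = 288, Q* = 1223.2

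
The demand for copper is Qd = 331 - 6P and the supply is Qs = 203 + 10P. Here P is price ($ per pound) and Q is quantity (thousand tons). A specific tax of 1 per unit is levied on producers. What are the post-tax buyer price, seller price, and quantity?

P_b = 8.625, P_s = 7.625, Q = 279.25

The tax drives a wedge P_b - P_s = 1. Substituting P_s = P_b - 1 into supply: Qs = 193 + 10P_b.
Market clearing requires 331 - 6P_b = 193 + 10P_b; hence 138 = 16P_b and P_b = 8.625.
So P_s = 7.625 and the quantity traded is Q = 331 - 6(8.625) = 279.25.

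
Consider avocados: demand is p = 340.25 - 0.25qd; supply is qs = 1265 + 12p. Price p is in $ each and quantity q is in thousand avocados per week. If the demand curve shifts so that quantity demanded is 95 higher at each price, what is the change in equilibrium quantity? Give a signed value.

Rewriting in direct form: qd = 1361 - 4p.
Equating demand and supply, 1361 - 4p = 1265 + 12p gives 16p = 96, so p* = 6.
Plugging p* into demand: q* = 1361 - 4(6) = 1337.
After the shift, demand is qd = 1456 - 4p.
The new intersection has 191 = 16p, i.e. p = 11.9375, q = 1408.25.
Δq = 1408.25 - 1337 = 71.25.

Δq = 71.25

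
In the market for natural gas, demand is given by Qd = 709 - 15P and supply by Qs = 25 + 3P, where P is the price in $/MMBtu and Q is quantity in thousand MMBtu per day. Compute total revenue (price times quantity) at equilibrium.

Total revenue = 5282

The market clears where 709 - 15P = 25 + 3P. Rearranging, 18P = 684, hence P* = 38.
Plugging P* into demand: Q* = 709 - 15(38) = 139.
Total revenue = P* × Q* = 38 × 139 = 5282.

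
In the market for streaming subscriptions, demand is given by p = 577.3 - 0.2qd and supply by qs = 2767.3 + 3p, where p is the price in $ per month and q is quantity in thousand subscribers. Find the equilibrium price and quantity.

Solving each curve for q: qd = 2886.5 - 5p.
At equilibrium qd = qs, so 2886.5 - 5p = 2767.3 + 3p; collecting terms, 119.2 = 8p and p* = 14.9.
Plugging p* into demand: q* = 2886.5 - 5(14.9) = 2812.

p* = 14.9, q* = 2812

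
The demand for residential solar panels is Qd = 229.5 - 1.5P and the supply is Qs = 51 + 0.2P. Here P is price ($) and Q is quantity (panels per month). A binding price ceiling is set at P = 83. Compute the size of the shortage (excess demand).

Shortage = 37.4

Evaluating both curves at the ceiling price 83 gives Qd = 105, Qs = 67.6.
Shortage = Qd - Qs = 105 - 67.6 = 37.4.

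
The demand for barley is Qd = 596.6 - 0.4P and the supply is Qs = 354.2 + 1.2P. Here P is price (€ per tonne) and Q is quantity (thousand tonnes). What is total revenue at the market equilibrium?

Total revenue = 81204

Set Qd = Qs: 596.6 - 0.4P = 354.2 + 1.2P, so 242.4 = 1.6P and P* = 151.5.
Then Q* = 596.6 - 0.4(151.5) = 536.
Total revenue = P* × Q* = 151.5 × 536 = 81204.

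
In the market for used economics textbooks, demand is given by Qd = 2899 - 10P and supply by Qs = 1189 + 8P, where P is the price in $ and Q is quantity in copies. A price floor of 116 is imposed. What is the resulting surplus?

With P fixed at 116, quantity demanded is 1739 and quantity supplied is 2117.
Surplus = Qs - Qd = 2117 - 1739 = 378.

Surplus = 378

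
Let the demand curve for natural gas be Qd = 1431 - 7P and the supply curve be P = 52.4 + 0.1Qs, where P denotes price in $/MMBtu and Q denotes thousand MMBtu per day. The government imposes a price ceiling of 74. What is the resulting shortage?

Shortage = 697

Solving each curve for Q: Qs = -524 + 10P.
At P = 74: Qd = 913 and Qs = 216.
Shortage = Qd - Qs = 913 - 216 = 697.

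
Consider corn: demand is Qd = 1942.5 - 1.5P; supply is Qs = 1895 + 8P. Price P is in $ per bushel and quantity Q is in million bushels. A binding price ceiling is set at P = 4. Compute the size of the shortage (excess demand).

At P = 4: Qd = 1936.5 and Qs = 1927.
Shortage = Qd - Qs = 1936.5 - 1927 = 9.5.

Shortage = 9.5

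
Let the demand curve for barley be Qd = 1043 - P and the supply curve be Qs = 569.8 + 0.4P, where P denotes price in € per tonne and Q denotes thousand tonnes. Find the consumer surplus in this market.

Consumer surplus = 248512.5

Set Qd = Qs: 1043 - P = 569.8 + 0.4P, so 473.2 = 1.4P and P* = 338.
Substitute back: Q* = 1043 - 338 = 705.
Demand choke price (Qd = 0): P = 1043. Consumer surplus = ½ × (1043 - 338) × 705 = 248512.5.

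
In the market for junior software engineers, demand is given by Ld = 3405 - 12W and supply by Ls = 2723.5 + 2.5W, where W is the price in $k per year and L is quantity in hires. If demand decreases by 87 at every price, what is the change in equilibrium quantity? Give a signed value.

The market clears where 3405 - 12W = 2723.5 + 2.5W. Rearranging, 14.5W = 681.5, hence W* = 47.
Substitute back: L* = 3405 - 12(47) = 2841.
After the shift, demand is Ld = 3318 - 12W.
The new intersection has 594.5 = 14.5W, i.e. W = 41, L = 2826.
ΔL = 2826 - 2841 = -15.

ΔL = -15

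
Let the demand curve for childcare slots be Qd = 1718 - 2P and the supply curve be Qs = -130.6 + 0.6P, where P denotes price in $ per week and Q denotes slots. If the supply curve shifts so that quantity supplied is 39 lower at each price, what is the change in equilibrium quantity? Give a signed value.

At equilibrium Qd = Qs, so 1718 - 2P = -130.6 + 0.6P; collecting terms, 1848.6 = 2.6P and P* = 711.
Then Q* = 1718 - 2(711) = 296.
After the shift, supply is Qs = -169.6 + 0.6P.
Re-solving, 2.6P = 1887.6 gives P = 726 and Q = 266.
ΔQ = 266 - 296 = -30.

ΔQ = -30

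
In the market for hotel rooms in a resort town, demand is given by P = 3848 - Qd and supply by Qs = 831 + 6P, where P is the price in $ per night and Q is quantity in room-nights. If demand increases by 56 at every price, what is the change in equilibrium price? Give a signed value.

In direct form, Qd = 3848 - P.
At equilibrium Qd = Qs, so 3848 - P = 831 + 6P; collecting terms, 3017 = 7P and P* = 431.
Then Q* = 3848 - 431 = 3417.
After the shift, demand is Qd = 3904 - P.
New equilibrium: 3073 = 7P, so P = 439 and Q = 3465.
ΔP = 439 - 431 = 8.

ΔP = 8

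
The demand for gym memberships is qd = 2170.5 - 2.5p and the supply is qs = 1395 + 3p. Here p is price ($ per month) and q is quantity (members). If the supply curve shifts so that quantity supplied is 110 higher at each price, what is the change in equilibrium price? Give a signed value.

Δp = -20

The market clears where 2170.5 - 2.5p = 1395 + 3p. Rearranging, 5.5p = 775.5, hence p* = 141.
Then q* = 2170.5 - 2.5(141) = 1818.
After the shift, supply is qs = 1505 + 3p.
Re-solving, 5.5p = 665.5 gives p = 121 and q = 1868.
Δp = 121 - 141 = -20.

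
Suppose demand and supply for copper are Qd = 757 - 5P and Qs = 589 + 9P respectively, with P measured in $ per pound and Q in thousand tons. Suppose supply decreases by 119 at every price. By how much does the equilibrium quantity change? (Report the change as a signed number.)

The market clears where 757 - 5P = 589 + 9P. Rearranging, 14P = 168, hence P* = 12.
Substitute back: Q* = 757 - 5(12) = 697.
After the shift, supply is Qs = 470 + 9P.
Re-solving, 14P = 287 gives P = 20.5 and Q = 654.5.
ΔQ = 654.5 - 697 = -42.5.

ΔQ = -42.5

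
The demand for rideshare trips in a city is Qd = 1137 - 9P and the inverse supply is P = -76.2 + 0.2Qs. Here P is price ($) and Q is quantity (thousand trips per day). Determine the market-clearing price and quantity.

Rewriting in direct form: Qs = 381 + 5P.
Set Qd = Qs: 1137 - 9P = 381 + 5P, so 756 = 14P and P* = 54.
From the demand curve, Q* = 1137 - 9(54) = 651.

P* = 54, Q* = 651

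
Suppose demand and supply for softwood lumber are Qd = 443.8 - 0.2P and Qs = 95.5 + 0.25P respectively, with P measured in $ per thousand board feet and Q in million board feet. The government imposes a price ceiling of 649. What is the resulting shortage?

Evaluating both curves at the ceiling price 649 gives Qd = 314, Qs = 257.75.
Shortage = Qd - Qs = 314 - 257.75 = 56.25.

Shortage = 56.25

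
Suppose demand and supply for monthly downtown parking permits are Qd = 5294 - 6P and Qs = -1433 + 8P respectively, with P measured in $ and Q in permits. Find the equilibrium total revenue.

Total revenue = 1158485.5

At equilibrium Qd = Qs, so 5294 - 6P = -1433 + 8P; collecting terms, 6727 = 14P and P* = 480.5.
Plugging P* into demand: Q* = 5294 - 6(480.5) = 2411.
Total revenue = P* × Q* = 480.5 × 2411 = 1158485.5.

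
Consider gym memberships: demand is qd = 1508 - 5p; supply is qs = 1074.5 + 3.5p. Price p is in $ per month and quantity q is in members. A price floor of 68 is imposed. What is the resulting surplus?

Surplus = 144.5

With p fixed at 68, quantity demanded is 1168 and quantity supplied is 1312.5.
Surplus = qs - qd = 1312.5 - 1168 = 144.5.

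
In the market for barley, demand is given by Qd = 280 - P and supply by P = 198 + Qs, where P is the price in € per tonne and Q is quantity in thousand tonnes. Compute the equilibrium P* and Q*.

P* = 239, Q* = 41

Inverting to quantity form: Qs = -198 + P.
At equilibrium Qd = Qs, so 280 - P = -198 + P; collecting terms, 478 = 2P and P* = 239.
Then Q* = 280 - 239 = 41.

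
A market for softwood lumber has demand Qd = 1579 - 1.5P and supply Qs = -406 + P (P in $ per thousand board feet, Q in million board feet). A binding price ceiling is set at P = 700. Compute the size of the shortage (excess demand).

With P fixed at 700, quantity demanded is 529 and quantity supplied is 294.
Shortage = Qd - Qs = 529 - 294 = 235.

Shortage = 235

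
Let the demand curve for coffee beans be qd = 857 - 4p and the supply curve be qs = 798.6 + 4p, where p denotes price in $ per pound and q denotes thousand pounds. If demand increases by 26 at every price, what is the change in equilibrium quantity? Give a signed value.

Δq = 13

The market clears where 857 - 4p = 798.6 + 4p. Rearranging, 8p = 58.4, hence p* = 7.3.
Then q* = 857 - 4(7.3) = 827.8.
After the shift, demand is qd = 883 - 4p.
Re-solving, 8p = 84.4 gives p = 10.55 and q = 840.8.
Δq = 840.8 - 827.8 = 13.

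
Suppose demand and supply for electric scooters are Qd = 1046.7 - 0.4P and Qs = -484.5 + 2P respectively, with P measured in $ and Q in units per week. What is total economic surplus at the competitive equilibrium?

The market clears where 1046.7 - 0.4P = -484.5 + 2P. Rearranging, 2.4P = 1531.2, hence P* = 638.
Substitute back: Q* = 1046.7 - 0.4(638) = 791.5.
Demand choke price = 2616.75; supply choke price = 242.25. CS = ½(2616.75 - 638)(791.5) = 783090.3125; PS = ½(638 - 242.25)(791.5) = 156618.0625. Total surplus = 939708.375.

Total surplus = 939708.375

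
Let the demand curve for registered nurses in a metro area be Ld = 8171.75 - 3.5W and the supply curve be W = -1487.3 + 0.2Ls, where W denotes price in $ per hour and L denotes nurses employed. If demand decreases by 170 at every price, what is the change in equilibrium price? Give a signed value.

ΔW = -20

In direct form, Ls = 7436.5 + 5W.
Equating demand and supply, 8171.75 - 3.5W = 7436.5 + 5W gives 8.5W = 735.25, so W* = 86.5.
From the demand curve, L* = 8171.75 - 3.5(86.5) = 7869.
After the shift, demand is Ld = 8001.75 - 3.5W.
New equilibrium: 565.25 = 8.5W, so W = 66.5 and L = 7769.
ΔW = 66.5 - 86.5 = -20.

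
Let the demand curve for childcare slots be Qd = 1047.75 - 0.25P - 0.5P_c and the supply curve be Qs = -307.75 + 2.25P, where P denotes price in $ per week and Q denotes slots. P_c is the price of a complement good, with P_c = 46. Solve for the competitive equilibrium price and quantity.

P* = 533, Q* = 891.5

With P_c = 46, demand is Qd = 1024.75 - 0.25P.
Equating demand and supply, 1024.75 - 0.25P = -307.75 + 2.25P gives 2.5P = 1332.5, so P* = 533.
Then Q* = 1024.75 - 0.25(533) = 891.5.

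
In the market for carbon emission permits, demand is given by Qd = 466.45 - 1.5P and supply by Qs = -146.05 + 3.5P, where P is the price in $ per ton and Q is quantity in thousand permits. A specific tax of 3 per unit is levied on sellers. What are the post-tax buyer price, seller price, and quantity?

P_b = 124.6, P_s = 121.6, Q = 279.55

The tax drives a wedge P_b - P_s = 3. Substituting P_s = P_b - 3 into supply: Qs = -156.55 + 3.5P_b.
Market clearing requires 466.45 - 1.5P_b = -156.55 + 3.5P_b; hence 623 = 5P_b and P_b = 124.6.
So P_s = 121.6 and the quantity traded is Q = 466.45 - 1.5(124.6) = 279.55.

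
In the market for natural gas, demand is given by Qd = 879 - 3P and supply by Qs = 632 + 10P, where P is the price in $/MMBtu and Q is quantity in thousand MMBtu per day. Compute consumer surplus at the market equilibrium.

Consumer surplus = 112614

At equilibrium Qd = Qs, so 879 - 3P = 632 + 10P; collecting terms, 247 = 13P and P* = 19.
Plugging P* into demand: Q* = 879 - 3(19) = 822.
Demand choke price (Qd = 0): P = 879/3 = 293. Consumer surplus = ½ × (293 - 19) × 822 = 112614.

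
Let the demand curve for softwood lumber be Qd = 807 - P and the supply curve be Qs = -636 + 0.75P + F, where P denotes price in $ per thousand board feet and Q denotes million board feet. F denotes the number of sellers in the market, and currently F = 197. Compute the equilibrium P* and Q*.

With F = 197, supply is Qs = -439 + 0.75P.
Equating demand and supply, 807 - P = -439 + 0.75P gives 1.75P = 1246, so P* = 712.
Then Q* = 807 - 712 = 95.

P* = 712, Q* = 95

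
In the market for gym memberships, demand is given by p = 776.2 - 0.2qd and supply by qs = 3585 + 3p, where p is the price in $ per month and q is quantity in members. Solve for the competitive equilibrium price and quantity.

p* = 37, q* = 3696

In direct form, qd = 3881 - 5p.
The market clears where 3881 - 5p = 3585 + 3p. Rearranging, 8p = 296, hence p* = 37.
Plugging p* into demand: q* = 3881 - 5(37) = 3696.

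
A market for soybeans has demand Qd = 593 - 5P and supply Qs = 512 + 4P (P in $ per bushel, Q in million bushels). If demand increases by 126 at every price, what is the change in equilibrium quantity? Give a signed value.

At equilibrium Qd = Qs, so 593 - 5P = 512 + 4P; collecting terms, 81 = 9P and P* = 9.
Plugging P* into demand: Q* = 593 - 5(9) = 548.
After the shift, demand is Qd = 719 - 5P.
New equilibrium: 207 = 9P, so P = 23 and Q = 604.
ΔQ = 604 - 548 = 56.

ΔQ = 56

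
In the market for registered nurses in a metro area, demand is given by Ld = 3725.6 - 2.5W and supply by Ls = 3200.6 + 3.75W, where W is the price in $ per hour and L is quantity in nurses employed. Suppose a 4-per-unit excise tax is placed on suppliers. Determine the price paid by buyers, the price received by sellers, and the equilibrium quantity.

With a tax of 4 on suppliers, they supply based on the net price W_s = W_b - 4, so Ls = 3185.6 + 3.75W_b.
Market clearing requires 3725.6 - 2.5W_b = 3185.6 + 3.75W_b; hence 540 = 6.25W_b and W_b = 86.4.
Then W_s = 86.4 - 4 = 82.4 and L = 3725.6 - 2.5(86.4) = 3509.6.

W_b = 86.4, W_s = 82.4, L = 3509.6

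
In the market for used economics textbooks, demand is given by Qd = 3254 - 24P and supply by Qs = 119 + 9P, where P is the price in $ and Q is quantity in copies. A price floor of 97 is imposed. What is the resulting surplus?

Surplus = 66

With P fixed at 97, quantity demanded is 926 and quantity supplied is 992.
Surplus = Qs - Qd = 992 - 926 = 66.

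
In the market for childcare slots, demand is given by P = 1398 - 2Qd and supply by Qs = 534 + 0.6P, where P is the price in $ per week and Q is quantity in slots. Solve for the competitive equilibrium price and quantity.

Rewriting in direct form: Qd = 699 - 0.5P.
At equilibrium Qd = Qs, so 699 - 0.5P = 534 + 0.6P; collecting terms, 165 = 1.1P and P* = 150.
From the demand curve, Q* = 699 - 0.5(150) = 624.

P* = 150, Q* = 624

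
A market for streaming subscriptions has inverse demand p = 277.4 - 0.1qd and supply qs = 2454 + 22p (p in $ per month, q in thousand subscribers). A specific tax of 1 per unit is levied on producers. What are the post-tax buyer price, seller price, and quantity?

Solving each curve for q: qd = 2774 - 10p.
The tax drives a wedge p_b - p_s = 1. Substituting p_s = p_b - 1 into supply: qs = 2432 + 22p_b.
Equate demand and the shifted supply: 2774 - 10p_b = 2432 + 22p_b, giving 32p_b = 342, so p_b = 10.6875.
Then p_s = 10.6875 - 1 = 9.6875 and q = 2774 - 10(10.6875) = 2667.125.

p_b = 10.6875, p_s = 9.6875, q = 2667.125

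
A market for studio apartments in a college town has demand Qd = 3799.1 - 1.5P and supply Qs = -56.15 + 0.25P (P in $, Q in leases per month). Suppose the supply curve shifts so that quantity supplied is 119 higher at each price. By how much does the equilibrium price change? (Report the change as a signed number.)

Set Qd = Qs: 3799.1 - 1.5P = -56.15 + 0.25P, so 3855.25 = 1.75P and P* = 2203.
Plugging P* into demand: Q* = 3799.1 - 1.5(2203) = 494.6.
After the shift, supply is Qs = 62.85 + 0.25P.
Re-solving, 1.75P = 3736.25 gives P = 2135 and Q = 596.6.
ΔP = 2135 - 2203 = -68.

ΔP = -68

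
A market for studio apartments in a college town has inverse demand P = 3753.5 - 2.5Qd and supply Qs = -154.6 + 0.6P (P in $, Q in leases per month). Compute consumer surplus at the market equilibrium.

In direct form, Qd = 1501.4 - 0.4P.
Set Qd = Qs: 1501.4 - 0.4P = -154.6 + 0.6P, so 1656 = P and P* = 1656.
Then Q* = 1501.4 - 0.4(1656) = 839.
Demand choke price (Qd = 0): P = 1501.4/0.4 = 3753.5. Consumer surplus = ½ × (3753.5 - 1656) × 839 = 879901.25.

Consumer surplus = 879901.25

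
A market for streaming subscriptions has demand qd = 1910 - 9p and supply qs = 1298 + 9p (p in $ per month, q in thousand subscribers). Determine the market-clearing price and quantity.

Set qd = qs: 1910 - 9p = 1298 + 9p, so 612 = 18p and p* = 34.
Plugging p* into demand: q* = 1910 - 9(34) = 1604.

p* = 34, q* = 1604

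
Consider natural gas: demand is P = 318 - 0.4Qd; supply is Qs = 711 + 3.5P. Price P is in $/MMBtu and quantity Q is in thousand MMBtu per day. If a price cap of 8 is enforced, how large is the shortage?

Shortage = 36

In direct form, Qd = 795 - 2.5P.
At P = 8: Qd = 775 and Qs = 739.
Shortage = Qd - Qs = 775 - 739 = 36.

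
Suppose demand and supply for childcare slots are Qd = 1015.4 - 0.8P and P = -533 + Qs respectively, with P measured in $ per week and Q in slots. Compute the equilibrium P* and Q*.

Rewriting in direct form: Qs = 533 + P.
Equating demand and supply, 1015.4 - 0.8P = 533 + P gives 1.8P = 482.4, so P* = 268.
Plugging P* into demand: Q* = 1015.4 - 0.8(268) = 801.

P* = 268, Q* = 801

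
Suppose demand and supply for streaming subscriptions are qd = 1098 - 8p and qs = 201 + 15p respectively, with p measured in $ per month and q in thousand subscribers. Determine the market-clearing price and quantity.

Equating demand and supply, 1098 - 8p = 201 + 15p gives 23p = 897, so p* = 39.
Then q* = 1098 - 8(39) = 786.

p* = 39, q* = 786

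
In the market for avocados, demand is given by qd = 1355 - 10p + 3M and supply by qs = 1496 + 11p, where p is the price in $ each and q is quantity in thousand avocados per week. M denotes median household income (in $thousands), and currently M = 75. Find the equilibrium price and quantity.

With M = 75, demand is qd = 1580 - 10p.
Set qd = qs: 1580 - 10p = 1496 + 11p, so 84 = 21p and p* = 4.
Substitute back: q* = 1580 - 10(4) = 1540.

p* = 4, q* = 1540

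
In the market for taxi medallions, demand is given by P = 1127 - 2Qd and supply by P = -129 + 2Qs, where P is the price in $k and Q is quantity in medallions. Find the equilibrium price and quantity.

Solving each curve for Q: Qd = 563.5 - 0.5P and Qs = 64.5 + 0.5P.
Set Qd = Qs: 563.5 - 0.5P = 64.5 + 0.5P, so 499 = P and P* = 499.
Substitute back: Q* = 563.5 - 0.5(499) = 314.

P* = 499, Q* = 314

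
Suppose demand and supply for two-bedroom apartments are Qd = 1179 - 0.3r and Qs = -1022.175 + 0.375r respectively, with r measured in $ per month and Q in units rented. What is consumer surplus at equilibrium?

Consumer surplus = 67134.15

Equating demand and supply, 1179 - 0.3r = -1022.175 + 0.375r gives 0.675r = 2201.175, so r* = 3261.
Plugging r* into demand: Q* = 1179 - 0.3(3261) = 200.7.
Demand choke price (Qd = 0): r = 1179/0.3 = 3930. Consumer surplus = ½ × (3930 - 3261) × 200.7 = 67134.15.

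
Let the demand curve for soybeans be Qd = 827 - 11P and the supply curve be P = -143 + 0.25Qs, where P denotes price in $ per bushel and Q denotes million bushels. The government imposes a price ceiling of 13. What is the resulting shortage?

In direct form, Qs = 572 + 4P.
With P fixed at 13, quantity demanded is 684 and quantity supplied is 624.
Shortage = Qd - Qs = 684 - 624 = 60.

Shortage = 60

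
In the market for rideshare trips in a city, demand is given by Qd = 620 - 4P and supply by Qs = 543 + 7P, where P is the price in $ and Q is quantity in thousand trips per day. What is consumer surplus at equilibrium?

The market clears where 620 - 4P = 543 + 7P. Rearranging, 11P = 77, hence P* = 7.
From the demand curve, Q* = 620 - 4(7) = 592.
Demand choke price (Qd = 0): P = 620/4 = 155. Consumer surplus = ½ × (155 - 7) × 592 = 43808.

Consumer surplus = 43808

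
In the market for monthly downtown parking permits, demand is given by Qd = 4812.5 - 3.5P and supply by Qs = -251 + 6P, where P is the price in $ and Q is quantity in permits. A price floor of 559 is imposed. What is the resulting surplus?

At P = 559: Qd = 2856 and Qs = 3103.
Surplus = Qs - Qd = 3103 - 2856 = 247.

Surplus = 247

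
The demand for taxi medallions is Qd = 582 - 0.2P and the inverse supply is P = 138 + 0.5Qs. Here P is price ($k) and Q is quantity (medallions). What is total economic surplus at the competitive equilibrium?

Total surplus = 698544

Rewriting in direct form: Qs = -276 + 2P.
Equating demand and supply, 582 - 0.2P = -276 + 2P gives 2.2P = 858, so P* = 390.
From the demand curve, Q* = 582 - 0.2(390) = 504.
Demand choke price = 2910; supply choke price = 138. CS = ½(2910 - 390)(504) = 635040; PS = ½(390 - 138)(504) = 63504. Total surplus = 698544.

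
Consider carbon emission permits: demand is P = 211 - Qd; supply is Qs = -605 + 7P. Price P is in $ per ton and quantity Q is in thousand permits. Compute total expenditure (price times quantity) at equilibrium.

Total expenditure = 11118

Rewriting in direct form: Qd = 211 - P.
Set Qd = Qs: 211 - P = -605 + 7P, so 816 = 8P and P* = 102.
Plugging P* into demand: Q* = 211 - 102 = 109.
Total expenditure = P* × Q* = 102 × 109 = 11118.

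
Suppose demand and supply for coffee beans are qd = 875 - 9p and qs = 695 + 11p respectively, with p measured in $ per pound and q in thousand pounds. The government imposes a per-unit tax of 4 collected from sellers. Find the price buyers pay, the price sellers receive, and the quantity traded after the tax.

p_b = 11.2, p_s = 7.2, q = 774.2

With a tax of 4 on sellers, they supply based on the net price p_s = p_b - 4, so qs = 651 + 11p_b.
Equate demand and the shifted supply: 875 - 9p_b = 651 + 11p_b, giving 20p_b = 224, so p_b = 11.2.
Then p_s = 11.2 - 4 = 7.2 and q = 875 - 9(11.2) = 774.2.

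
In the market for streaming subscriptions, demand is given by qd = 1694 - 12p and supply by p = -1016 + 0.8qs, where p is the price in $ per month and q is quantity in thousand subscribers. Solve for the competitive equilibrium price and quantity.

Solving each curve for q: qs = 1270 + 1.25p.
The market clears where 1694 - 12p = 1270 + 1.25p. Rearranging, 13.25p = 424, hence p* = 32.
Substitute back: q* = 1694 - 12(32) = 1310.

p* = 32, q* = 1310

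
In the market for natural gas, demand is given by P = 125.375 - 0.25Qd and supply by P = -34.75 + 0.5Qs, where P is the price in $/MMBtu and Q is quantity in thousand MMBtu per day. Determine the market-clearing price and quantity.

P* = 72, Q* = 213.5

Inverting to quantity form: Qd = 501.5 - 4P and Qs = 69.5 + 2P.
Equating demand and supply, 501.5 - 4P = 69.5 + 2P gives 6P = 432, so P* = 72.
Then Q* = 501.5 - 4(72) = 213.5.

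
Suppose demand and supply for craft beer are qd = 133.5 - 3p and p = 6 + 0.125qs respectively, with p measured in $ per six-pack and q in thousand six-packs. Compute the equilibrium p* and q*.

p* = 16.5, q* = 84

In direct form, qs = -48 + 8p.
Equating demand and supply, 133.5 - 3p = -48 + 8p gives 11p = 181.5, so p* = 16.5.
From the demand curve, q* = 133.5 - 3(16.5) = 84.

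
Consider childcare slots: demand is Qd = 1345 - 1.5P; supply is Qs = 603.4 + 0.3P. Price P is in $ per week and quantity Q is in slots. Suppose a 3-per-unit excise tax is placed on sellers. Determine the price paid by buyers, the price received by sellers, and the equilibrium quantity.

P_b = 412.5, P_s = 409.5, Q = 726.25

Sellers keep P_s = P_b - 3 per unit, so supply in terms of the buyer price is Qs = 602.5 + 0.3P_b.
Set Qd = Qs: 1345 - 1.5P_b = 602.5 + 0.3P_b, so 742.5 = 1.8P_b and P_b = 412.5.
Then P_s = 412.5 - 3 = 409.5 and Q = 1345 - 1.5(412.5) = 726.25.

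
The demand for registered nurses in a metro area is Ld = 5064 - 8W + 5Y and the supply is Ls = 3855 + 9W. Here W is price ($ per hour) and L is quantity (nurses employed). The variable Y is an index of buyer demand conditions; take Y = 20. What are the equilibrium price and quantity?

W* = 77, L* = 4548

With Y = 20, demand is Ld = 5164 - 8W.
Set Ld = Ls: 5164 - 8W = 3855 + 9W, so 1309 = 17W and W* = 77.
From the demand curve, L* = 5164 - 8(77) = 4548.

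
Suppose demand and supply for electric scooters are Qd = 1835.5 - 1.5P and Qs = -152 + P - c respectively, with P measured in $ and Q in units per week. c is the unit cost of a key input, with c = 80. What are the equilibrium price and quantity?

P* = 827, Q* = 595

With c = 80, supply is Qs = -232 + P.
Set Qd = Qs: 1835.5 - 1.5P = -232 + P, so 2067.5 = 2.5P and P* = 827.
From the demand curve, Q* = 1835.5 - 1.5(827) = 595.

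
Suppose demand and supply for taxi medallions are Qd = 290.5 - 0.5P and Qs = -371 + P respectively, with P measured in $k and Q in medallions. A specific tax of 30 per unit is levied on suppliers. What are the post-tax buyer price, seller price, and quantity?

The tax drives a wedge P_b - P_s = 30. Substituting P_s = P_b - 30 into supply: Qs = -401 + P_b.
Set Qd = Qs: 290.5 - 0.5P_b = -401 + P_b, so 691.5 = 1.5P_b and P_b = 461.
Then P_s = 461 - 30 = 431 and Q = 290.5 - 0.5(461) = 60.

P_b = 461, P_s = 431, Q = 60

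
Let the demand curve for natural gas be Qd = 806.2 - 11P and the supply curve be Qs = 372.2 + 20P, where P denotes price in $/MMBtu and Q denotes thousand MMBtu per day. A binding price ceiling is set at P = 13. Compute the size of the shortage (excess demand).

Evaluating both curves at the ceiling price 13 gives Qd = 663.2, Qs = 632.2.
Shortage = Qd - Qs = 663.2 - 632.2 = 31.

Shortage = 31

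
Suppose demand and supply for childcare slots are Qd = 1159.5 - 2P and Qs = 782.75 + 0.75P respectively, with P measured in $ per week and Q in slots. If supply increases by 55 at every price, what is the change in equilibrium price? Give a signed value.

At equilibrium Qd = Qs, so 1159.5 - 2P = 782.75 + 0.75P; collecting terms, 376.75 = 2.75P and P* = 137.
Then Q* = 1159.5 - 2(137) = 885.5.
After the shift, supply is Qs = 837.75 + 0.75P.
Re-solving, 2.75P = 321.75 gives P = 117 and Q = 925.5.
ΔP = 117 - 137 = -20.

ΔP = -20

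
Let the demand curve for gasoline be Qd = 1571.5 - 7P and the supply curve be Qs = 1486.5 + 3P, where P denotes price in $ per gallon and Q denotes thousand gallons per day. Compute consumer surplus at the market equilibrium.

Consumer surplus = 163296

Set Qd = Qs: 1571.5 - 7P = 1486.5 + 3P, so 85 = 10P and P* = 8.5.
Then Q* = 1571.5 - 7(8.5) = 1512.
Demand choke price (Qd = 0): P = 1571.5/7 = 224.5. Consumer surplus = ½ × (224.5 - 8.5) × 1512 = 163296.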